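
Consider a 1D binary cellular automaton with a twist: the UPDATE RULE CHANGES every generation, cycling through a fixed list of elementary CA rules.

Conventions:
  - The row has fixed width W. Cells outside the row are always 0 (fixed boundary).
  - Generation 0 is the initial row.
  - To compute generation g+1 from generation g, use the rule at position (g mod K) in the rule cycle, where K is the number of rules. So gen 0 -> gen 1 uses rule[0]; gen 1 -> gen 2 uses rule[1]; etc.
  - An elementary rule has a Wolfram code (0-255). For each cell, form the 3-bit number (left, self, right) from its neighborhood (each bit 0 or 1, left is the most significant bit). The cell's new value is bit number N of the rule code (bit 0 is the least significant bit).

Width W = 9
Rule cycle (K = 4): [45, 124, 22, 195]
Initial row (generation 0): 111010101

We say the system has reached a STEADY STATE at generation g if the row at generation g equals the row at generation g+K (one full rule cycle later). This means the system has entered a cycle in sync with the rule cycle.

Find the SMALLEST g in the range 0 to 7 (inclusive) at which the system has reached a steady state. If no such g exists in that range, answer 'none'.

Gen 0: 111010101
Gen 1 (rule 45): 100111111
Gen 2 (rule 124): 110100001
Gen 3 (rule 22): 000110011
Gen 4 (rule 195): 111010101
Gen 5 (rule 45): 100111111
Gen 6 (rule 124): 110100001
Gen 7 (rule 22): 000110011
Gen 8 (rule 195): 111010101
Gen 9 (rule 45): 100111111
Gen 10 (rule 124): 110100001
Gen 11 (rule 22): 000110011

Answer: 0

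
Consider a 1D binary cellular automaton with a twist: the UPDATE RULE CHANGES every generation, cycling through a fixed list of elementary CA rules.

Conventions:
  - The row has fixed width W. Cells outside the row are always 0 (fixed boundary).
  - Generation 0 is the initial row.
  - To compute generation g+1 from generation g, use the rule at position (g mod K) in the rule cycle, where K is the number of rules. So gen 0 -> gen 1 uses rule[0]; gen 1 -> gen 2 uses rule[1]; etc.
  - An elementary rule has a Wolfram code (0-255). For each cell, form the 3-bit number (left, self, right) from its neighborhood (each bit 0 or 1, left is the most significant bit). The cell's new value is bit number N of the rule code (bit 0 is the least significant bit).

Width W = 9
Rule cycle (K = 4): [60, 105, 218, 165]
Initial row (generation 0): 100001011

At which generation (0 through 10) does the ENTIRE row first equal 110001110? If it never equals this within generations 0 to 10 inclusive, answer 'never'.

Answer: 1

Derivation:
Gen 0: 100001011
Gen 1 (rule 60): 110001110
Gen 2 (rule 105): 110101010
Gen 3 (rule 218): 110000001
Gen 4 (rule 165): 000111101
Gen 5 (rule 60): 000100011
Gen 6 (rule 105): 110001011
Gen 7 (rule 218): 111010011
Gen 8 (rule 165): 010110000
Gen 9 (rule 60): 011101000
Gen 10 (rule 105): 010110011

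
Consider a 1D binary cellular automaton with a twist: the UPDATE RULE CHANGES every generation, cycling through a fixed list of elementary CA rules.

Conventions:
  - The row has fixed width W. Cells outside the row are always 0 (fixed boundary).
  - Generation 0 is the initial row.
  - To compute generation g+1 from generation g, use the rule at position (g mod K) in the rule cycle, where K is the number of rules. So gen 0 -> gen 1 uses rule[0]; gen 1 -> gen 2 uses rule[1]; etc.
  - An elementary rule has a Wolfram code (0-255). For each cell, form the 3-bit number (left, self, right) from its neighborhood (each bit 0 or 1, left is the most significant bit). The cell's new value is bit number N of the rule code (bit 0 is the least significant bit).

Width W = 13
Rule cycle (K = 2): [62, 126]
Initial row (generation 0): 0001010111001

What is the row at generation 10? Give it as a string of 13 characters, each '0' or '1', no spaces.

Gen 0: 0001010111001
Gen 1 (rule 62): 0011111100111
Gen 2 (rule 126): 0110000111101
Gen 3 (rule 62): 1101001100011
Gen 4 (rule 126): 1111111110111
Gen 5 (rule 62): 1000000001100
Gen 6 (rule 126): 1100000011110
Gen 7 (rule 62): 1010000110001
Gen 8 (rule 126): 1111001111011
Gen 9 (rule 62): 1000111000110
Gen 10 (rule 126): 1101101101111

Answer: 1101101101111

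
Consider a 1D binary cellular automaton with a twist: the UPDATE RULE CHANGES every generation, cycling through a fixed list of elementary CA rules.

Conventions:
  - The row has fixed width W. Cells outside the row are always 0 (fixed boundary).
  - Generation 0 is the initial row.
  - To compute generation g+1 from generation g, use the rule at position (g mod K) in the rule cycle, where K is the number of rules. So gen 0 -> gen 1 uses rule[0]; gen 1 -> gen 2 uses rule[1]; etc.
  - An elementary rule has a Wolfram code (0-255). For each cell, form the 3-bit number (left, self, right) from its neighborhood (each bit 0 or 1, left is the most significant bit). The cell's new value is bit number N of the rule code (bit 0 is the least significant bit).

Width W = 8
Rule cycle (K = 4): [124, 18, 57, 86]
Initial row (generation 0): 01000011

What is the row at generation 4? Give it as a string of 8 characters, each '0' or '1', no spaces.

Gen 0: 01000011
Gen 1 (rule 124): 01100011
Gen 2 (rule 18): 10010100
Gen 3 (rule 57): 01001011
Gen 4 (rule 86): 11111001

Answer: 11111001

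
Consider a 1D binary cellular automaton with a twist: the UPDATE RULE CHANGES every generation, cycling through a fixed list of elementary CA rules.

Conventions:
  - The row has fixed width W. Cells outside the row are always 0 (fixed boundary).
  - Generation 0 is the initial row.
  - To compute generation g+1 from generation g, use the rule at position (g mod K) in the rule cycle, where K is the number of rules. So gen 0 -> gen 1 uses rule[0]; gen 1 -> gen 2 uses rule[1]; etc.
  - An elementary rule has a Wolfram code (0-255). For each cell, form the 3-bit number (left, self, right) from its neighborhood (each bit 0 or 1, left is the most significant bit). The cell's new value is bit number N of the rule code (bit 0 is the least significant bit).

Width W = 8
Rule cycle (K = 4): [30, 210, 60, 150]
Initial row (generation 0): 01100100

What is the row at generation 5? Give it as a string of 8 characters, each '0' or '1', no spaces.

Gen 0: 01100100
Gen 1 (rule 30): 11011110
Gen 2 (rule 210): 01001111
Gen 3 (rule 60): 01101000
Gen 4 (rule 150): 10001100
Gen 5 (rule 30): 11011010

Answer: 11011010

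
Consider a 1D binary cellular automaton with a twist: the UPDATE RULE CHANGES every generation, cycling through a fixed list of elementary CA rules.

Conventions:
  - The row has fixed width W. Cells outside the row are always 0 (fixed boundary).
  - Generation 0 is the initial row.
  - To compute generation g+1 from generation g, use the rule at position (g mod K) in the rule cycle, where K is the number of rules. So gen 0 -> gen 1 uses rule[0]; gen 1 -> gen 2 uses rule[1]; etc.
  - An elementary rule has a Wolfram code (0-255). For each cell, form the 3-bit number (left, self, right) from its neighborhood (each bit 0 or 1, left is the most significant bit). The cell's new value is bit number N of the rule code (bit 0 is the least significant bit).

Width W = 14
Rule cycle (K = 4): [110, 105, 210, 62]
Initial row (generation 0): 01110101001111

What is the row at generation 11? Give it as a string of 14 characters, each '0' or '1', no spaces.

Gen 0: 01110101001111
Gen 1 (rule 110): 11011111011001
Gen 2 (rule 105): 11110001111000
Gen 3 (rule 210): 01111010111100
Gen 4 (rule 62): 11000111100010
Gen 5 (rule 110): 11001100100110
Gen 6 (rule 105): 11001100000110
Gen 7 (rule 210): 01110110001011
Gen 8 (rule 62): 11001101011110
Gen 9 (rule 110): 11011111110010
Gen 10 (rule 105): 11110000010000
Gen 11 (rule 210): 01111000101000

Answer: 01111000101000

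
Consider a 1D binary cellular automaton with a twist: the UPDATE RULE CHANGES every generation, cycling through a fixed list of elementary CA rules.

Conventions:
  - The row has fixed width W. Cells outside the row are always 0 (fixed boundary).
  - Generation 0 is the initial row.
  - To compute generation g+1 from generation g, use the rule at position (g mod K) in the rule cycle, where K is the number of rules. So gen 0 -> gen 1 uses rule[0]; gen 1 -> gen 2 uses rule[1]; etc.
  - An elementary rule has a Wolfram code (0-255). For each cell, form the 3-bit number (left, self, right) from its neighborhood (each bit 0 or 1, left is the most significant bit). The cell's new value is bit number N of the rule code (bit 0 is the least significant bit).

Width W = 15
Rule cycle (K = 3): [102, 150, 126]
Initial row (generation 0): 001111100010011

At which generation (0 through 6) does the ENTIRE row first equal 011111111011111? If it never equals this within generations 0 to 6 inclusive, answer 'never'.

Answer: 6

Derivation:
Gen 0: 001111100010011
Gen 1 (rule 102): 010000100110101
Gen 2 (rule 150): 111001111000101
Gen 3 (rule 126): 101111001101111
Gen 4 (rule 102): 110001010110001
Gen 5 (rule 150): 001011010001011
Gen 6 (rule 126): 011111111011111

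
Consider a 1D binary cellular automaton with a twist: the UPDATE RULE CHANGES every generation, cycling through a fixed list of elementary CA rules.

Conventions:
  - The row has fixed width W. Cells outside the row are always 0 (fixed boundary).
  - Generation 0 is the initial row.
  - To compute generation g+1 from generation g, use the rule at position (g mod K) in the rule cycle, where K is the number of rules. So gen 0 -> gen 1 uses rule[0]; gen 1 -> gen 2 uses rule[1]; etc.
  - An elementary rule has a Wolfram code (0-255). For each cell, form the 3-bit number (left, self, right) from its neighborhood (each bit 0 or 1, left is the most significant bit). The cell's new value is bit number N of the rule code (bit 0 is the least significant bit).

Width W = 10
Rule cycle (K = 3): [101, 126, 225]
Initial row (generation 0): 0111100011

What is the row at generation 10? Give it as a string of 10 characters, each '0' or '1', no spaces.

Answer: 1000000001

Derivation:
Gen 0: 0111100011
Gen 1 (rule 101): 0000101001
Gen 2 (rule 126): 0001111111
Gen 3 (rule 225): 1100111111
Gen 4 (rule 101): 0100000001
Gen 5 (rule 126): 1110000011
Gen 6 (rule 225): 0110111001
Gen 7 (rule 101): 0011001001
Gen 8 (rule 126): 0111111111
Gen 9 (rule 225): 0011111111
Gen 10 (rule 101): 1000000001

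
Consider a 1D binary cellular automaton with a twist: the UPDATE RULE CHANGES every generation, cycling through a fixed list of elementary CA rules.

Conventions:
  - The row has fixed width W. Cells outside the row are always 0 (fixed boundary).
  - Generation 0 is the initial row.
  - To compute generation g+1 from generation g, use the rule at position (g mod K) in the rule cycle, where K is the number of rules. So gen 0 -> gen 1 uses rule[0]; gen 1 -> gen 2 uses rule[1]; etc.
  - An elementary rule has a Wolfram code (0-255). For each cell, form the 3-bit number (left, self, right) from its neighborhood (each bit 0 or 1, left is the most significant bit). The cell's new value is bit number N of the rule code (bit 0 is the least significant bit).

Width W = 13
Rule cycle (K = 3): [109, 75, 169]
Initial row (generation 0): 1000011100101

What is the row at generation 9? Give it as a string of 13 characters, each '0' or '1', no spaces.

Gen 0: 1000011100101
Gen 1 (rule 109): 1011010100111
Gen 2 (rule 75): 0011000001101
Gen 3 (rule 169): 1010011101010
Gen 4 (rule 109): 1110010111110
Gen 5 (rule 75): 1010100100010
Gen 6 (rule 169): 0101000001000
Gen 7 (rule 109): 0111011101011
Gen 8 (rule 75): 1101010100011
Gen 9 (rule 169): 1010101001010

Answer: 1010101001010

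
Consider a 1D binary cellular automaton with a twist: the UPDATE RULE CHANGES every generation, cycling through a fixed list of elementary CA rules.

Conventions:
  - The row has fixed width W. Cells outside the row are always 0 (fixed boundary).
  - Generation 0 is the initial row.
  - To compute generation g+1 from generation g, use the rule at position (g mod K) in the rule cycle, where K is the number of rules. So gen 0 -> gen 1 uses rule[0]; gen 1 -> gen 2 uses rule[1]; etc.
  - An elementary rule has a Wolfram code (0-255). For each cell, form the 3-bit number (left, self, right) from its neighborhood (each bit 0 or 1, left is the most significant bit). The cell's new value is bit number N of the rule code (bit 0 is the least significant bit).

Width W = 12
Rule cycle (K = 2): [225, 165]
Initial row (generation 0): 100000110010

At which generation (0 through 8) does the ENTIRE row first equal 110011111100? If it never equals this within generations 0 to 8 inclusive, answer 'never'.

Answer: never

Derivation:
Gen 0: 100000110010
Gen 1 (rule 225): 001110010000
Gen 2 (rule 165): 100100010111
Gen 3 (rule 225): 000001001011
Gen 4 (rule 165): 111101001100
Gen 5 (rule 225): 011110000101
Gen 6 (rule 165): 001100110111
Gen 7 (rule 225): 100100011011
Gen 8 (rule 165): 100101000100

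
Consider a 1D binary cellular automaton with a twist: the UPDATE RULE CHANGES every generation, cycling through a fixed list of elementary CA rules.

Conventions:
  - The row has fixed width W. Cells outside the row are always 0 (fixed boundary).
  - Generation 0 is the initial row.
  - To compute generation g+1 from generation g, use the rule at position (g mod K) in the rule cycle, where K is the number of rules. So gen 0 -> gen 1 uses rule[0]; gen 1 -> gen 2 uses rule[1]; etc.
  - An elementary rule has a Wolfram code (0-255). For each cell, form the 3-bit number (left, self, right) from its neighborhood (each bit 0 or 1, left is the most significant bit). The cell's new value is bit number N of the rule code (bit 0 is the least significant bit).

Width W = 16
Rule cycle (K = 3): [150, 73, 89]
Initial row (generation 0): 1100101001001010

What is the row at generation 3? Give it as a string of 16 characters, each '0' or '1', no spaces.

Answer: 0000000111100011

Derivation:
Gen 0: 1100101001001010
Gen 1 (rule 150): 0011101111111011
Gen 2 (rule 73): 1010101000001011
Gen 3 (rule 89): 0000000111100011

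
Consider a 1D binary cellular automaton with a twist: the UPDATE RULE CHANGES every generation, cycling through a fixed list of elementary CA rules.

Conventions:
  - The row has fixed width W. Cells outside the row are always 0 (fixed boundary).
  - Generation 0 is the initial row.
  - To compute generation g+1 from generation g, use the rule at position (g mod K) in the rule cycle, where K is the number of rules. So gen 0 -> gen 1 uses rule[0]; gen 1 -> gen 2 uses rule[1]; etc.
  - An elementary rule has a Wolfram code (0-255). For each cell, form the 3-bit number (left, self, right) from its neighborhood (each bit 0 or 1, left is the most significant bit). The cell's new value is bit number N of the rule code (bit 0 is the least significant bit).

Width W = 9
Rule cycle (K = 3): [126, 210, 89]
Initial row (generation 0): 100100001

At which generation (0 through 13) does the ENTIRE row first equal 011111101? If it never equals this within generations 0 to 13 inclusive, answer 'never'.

Gen 0: 100100001
Gen 1 (rule 126): 111110011
Gen 2 (rule 210): 011111101
Gen 3 (rule 89): 010000100
Gen 4 (rule 126): 111001110
Gen 5 (rule 210): 011110111
Gen 6 (rule 89): 010010101
Gen 7 (rule 126): 111111111
Gen 8 (rule 210): 011111111
Gen 9 (rule 89): 010000001
Gen 10 (rule 126): 111000011
Gen 11 (rule 210): 011100101
Gen 12 (rule 89): 010110000
Gen 13 (rule 126): 111111000

Answer: 2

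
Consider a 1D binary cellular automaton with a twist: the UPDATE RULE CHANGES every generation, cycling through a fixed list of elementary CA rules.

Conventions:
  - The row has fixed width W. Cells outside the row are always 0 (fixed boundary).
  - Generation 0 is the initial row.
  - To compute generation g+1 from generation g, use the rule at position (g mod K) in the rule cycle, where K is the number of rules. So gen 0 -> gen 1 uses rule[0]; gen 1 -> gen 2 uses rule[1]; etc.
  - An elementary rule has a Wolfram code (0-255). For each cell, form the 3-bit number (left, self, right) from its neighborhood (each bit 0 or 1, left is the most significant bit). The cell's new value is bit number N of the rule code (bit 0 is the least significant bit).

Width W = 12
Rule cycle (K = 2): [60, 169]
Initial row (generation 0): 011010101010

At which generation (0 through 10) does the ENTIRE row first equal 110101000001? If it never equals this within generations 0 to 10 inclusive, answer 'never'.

Answer: 9

Derivation:
Gen 0: 011010101010
Gen 1 (rule 60): 010111111111
Gen 2 (rule 169): 001111111110
Gen 3 (rule 60): 001000000001
Gen 4 (rule 169): 100011111100
Gen 5 (rule 60): 110010000010
Gen 6 (rule 169): 100000111000
Gen 7 (rule 60): 110000100100
Gen 8 (rule 169): 100110000001
Gen 9 (rule 60): 110101000001
Gen 10 (rule 169): 101010011100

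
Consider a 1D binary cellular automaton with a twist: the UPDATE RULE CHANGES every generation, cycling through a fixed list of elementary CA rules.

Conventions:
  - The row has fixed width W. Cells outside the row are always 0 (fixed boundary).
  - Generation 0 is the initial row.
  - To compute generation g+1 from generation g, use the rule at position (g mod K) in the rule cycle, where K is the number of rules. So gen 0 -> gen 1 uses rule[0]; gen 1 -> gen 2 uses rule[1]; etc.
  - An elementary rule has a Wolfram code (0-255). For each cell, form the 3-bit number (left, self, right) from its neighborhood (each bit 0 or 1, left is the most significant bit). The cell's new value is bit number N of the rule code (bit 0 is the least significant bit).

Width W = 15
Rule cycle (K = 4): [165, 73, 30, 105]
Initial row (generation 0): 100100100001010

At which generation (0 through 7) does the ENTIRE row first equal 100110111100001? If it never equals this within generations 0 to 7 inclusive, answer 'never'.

Gen 0: 100100100001010
Gen 1 (rule 165): 100100101101110
Gen 2 (rule 73): 000000001101010
Gen 3 (rule 30): 000000011001011
Gen 4 (rule 105): 111111011000111
Gen 5 (rule 165): 011110100010010
Gen 6 (rule 73): 010010001000000
Gen 7 (rule 30): 111111011100000

Answer: never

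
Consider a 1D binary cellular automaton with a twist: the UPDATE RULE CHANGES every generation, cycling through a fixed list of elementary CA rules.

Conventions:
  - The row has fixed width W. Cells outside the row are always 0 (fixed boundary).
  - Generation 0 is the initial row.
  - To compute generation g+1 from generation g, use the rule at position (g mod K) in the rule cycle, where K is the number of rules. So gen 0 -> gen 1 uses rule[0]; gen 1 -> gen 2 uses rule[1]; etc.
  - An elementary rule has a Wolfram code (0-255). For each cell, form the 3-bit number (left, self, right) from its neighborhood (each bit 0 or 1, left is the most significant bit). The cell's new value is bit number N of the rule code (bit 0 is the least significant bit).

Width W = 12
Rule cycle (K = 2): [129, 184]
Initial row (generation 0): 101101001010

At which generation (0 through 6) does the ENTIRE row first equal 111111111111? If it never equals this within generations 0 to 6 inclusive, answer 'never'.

Answer: 3

Derivation:
Gen 0: 101101001010
Gen 1 (rule 129): 000000000000
Gen 2 (rule 184): 000000000000
Gen 3 (rule 129): 111111111111
Gen 4 (rule 184): 111111111110
Gen 5 (rule 129): 011111111100
Gen 6 (rule 184): 011111111010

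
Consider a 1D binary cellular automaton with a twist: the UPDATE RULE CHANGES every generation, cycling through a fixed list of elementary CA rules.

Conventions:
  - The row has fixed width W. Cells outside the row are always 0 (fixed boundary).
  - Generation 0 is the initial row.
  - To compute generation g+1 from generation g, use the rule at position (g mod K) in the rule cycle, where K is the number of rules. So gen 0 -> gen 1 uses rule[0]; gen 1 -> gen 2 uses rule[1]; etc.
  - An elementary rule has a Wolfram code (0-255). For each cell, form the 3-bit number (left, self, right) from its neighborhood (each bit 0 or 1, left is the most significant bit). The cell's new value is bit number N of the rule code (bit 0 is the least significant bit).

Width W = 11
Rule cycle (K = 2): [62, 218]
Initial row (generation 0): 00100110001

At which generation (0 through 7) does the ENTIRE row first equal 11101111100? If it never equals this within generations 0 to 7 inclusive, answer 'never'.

Answer: 5

Derivation:
Gen 0: 00100110001
Gen 1 (rule 62): 01111101011
Gen 2 (rule 218): 11111100011
Gen 3 (rule 62): 10000010110
Gen 4 (rule 218): 01000100111
Gen 5 (rule 62): 11101111100
Gen 6 (rule 218): 11101111110
Gen 7 (rule 62): 10011000001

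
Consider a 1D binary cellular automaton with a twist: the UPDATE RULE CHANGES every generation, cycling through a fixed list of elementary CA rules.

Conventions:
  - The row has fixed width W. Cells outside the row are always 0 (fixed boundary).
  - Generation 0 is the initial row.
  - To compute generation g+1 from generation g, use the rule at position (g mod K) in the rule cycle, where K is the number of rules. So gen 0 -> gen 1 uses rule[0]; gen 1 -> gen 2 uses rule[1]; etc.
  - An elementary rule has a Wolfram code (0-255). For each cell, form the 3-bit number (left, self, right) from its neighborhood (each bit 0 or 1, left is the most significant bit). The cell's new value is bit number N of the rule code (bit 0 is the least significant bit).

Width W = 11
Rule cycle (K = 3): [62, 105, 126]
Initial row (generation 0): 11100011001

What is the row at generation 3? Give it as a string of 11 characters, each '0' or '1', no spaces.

Answer: 00011000111

Derivation:
Gen 0: 11100011001
Gen 1 (rule 62): 10010110111
Gen 2 (rule 105): 00001111101
Gen 3 (rule 126): 00011000111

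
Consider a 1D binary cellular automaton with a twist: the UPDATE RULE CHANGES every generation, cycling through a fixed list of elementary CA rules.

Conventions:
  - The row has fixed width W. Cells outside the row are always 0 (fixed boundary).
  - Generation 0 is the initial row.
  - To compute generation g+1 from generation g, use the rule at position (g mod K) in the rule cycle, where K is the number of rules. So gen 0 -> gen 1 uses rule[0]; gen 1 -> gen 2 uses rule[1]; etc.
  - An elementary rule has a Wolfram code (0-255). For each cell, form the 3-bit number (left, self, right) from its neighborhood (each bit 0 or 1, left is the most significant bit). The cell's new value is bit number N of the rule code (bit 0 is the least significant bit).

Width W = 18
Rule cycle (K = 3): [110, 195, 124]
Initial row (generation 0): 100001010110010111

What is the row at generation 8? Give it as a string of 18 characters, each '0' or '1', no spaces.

Answer: 001110110100111011

Derivation:
Gen 0: 100001010110010111
Gen 1 (rule 110): 100011111110111101
Gen 2 (rule 195): 001101111110011100
Gen 3 (rule 124): 001111000011010110
Gen 4 (rule 110): 011001000111111110
Gen 5 (rule 195): 101010011011111110
Gen 6 (rule 124): 111111011110000011
Gen 7 (rule 110): 100001110010000111
Gen 8 (rule 195): 001110110100111011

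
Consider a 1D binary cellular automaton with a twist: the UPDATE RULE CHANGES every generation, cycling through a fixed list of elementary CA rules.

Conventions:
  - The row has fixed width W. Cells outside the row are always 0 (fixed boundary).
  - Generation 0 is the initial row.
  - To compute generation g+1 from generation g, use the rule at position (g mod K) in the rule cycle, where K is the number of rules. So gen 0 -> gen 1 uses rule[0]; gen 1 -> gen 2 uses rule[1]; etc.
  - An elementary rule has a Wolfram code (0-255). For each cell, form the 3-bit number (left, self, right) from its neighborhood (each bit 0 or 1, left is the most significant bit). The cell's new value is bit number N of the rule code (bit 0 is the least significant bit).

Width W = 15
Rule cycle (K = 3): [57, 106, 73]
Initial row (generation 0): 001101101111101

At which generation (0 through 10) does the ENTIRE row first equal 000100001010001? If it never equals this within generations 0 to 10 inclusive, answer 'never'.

Answer: 3

Derivation:
Gen 0: 001101101111101
Gen 1 (rule 57): 101011011000010
Gen 2 (rule 106): 010111111000100
Gen 3 (rule 73): 000100001010001
Gen 4 (rule 57): 110011100101100
Gen 5 (rule 106): 110110101011100
Gen 6 (rule 73): 110110000010101
Gen 7 (rule 57): 101101111001010
Gen 8 (rule 106): 011111001010100
Gen 9 (rule 73): 010001000000001
Gen 10 (rule 57): 001100111111100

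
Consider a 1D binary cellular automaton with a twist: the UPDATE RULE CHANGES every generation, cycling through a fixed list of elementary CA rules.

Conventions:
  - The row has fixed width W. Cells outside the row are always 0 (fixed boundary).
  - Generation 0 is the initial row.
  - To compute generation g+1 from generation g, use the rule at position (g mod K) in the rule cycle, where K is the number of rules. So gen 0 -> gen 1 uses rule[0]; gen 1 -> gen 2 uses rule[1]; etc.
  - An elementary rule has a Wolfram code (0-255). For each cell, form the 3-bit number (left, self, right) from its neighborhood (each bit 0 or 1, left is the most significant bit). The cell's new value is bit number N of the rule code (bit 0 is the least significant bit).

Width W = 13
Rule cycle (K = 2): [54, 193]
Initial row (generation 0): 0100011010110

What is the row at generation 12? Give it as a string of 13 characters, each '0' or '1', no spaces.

Answer: 0110100000001

Derivation:
Gen 0: 0100011010110
Gen 1 (rule 54): 1110100111001
Gen 2 (rule 193): 0110000011000
Gen 3 (rule 54): 1001000100100
Gen 4 (rule 193): 0000010000001
Gen 5 (rule 54): 0000111000011
Gen 6 (rule 193): 1110011011001
Gen 7 (rule 54): 0001100100111
Gen 8 (rule 193): 1100100000011
Gen 9 (rule 54): 0011110000100
Gen 10 (rule 193): 1001110110001
Gen 11 (rule 54): 1110001001011
Gen 12 (rule 193): 0110100000001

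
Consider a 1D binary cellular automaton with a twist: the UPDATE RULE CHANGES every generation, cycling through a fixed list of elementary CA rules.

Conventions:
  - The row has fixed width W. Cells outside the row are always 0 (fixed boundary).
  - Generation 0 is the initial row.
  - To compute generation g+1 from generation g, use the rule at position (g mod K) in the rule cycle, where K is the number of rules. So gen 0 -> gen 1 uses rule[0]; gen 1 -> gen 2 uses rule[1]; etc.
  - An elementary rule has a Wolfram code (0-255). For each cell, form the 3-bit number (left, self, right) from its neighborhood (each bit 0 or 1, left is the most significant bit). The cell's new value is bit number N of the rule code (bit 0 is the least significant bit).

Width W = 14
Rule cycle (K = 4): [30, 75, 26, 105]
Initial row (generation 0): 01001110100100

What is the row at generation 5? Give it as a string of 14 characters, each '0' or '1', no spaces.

Gen 0: 01001110100100
Gen 1 (rule 30): 11111000111110
Gen 2 (rule 75): 10001011100010
Gen 3 (rule 26): 01010010010101
Gen 4 (rule 105): 00100000001010
Gen 5 (rule 30): 01110000011011

Answer: 01110000011011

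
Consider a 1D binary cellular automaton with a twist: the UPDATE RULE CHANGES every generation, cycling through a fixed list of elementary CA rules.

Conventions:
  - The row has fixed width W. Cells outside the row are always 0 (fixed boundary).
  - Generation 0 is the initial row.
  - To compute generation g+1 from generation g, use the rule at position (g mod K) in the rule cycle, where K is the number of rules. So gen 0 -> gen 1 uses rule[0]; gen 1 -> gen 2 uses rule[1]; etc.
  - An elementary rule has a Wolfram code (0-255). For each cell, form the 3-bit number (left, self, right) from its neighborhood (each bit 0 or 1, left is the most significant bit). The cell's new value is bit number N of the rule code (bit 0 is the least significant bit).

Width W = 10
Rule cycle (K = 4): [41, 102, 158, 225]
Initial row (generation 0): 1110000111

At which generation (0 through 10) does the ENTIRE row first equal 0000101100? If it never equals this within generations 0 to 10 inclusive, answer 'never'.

Gen 0: 1110000111
Gen 1 (rule 41): 1000110100
Gen 2 (rule 102): 1001011100
Gen 3 (rule 158): 1111011010
Gen 4 (rule 225): 0111101100
Gen 5 (rule 41): 0100011001
Gen 6 (rule 102): 1100101011
Gen 7 (rule 158): 1011101010
Gen 8 (rule 225): 0101110100
Gen 9 (rule 41): 0011001001
Gen 10 (rule 102): 0101011011

Answer: never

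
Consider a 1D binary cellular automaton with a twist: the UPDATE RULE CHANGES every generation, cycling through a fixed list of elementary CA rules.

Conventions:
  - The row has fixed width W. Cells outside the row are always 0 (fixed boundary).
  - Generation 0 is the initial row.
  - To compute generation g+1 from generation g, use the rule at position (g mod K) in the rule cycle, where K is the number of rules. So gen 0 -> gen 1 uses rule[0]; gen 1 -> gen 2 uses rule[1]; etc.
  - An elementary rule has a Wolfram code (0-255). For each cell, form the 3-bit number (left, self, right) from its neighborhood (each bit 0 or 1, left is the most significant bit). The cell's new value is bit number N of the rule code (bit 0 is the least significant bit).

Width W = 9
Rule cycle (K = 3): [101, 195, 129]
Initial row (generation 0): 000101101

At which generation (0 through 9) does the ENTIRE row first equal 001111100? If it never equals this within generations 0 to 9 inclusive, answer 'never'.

Gen 0: 000101101
Gen 1 (rule 101): 110110111
Gen 2 (rule 195): 010010011
Gen 3 (rule 129): 000000000
Gen 4 (rule 101): 111111111
Gen 5 (rule 195): 011111111
Gen 6 (rule 129): 001111110
Gen 7 (rule 101): 100000010
Gen 8 (rule 195): 001111100
Gen 9 (rule 129): 100111001

Answer: 8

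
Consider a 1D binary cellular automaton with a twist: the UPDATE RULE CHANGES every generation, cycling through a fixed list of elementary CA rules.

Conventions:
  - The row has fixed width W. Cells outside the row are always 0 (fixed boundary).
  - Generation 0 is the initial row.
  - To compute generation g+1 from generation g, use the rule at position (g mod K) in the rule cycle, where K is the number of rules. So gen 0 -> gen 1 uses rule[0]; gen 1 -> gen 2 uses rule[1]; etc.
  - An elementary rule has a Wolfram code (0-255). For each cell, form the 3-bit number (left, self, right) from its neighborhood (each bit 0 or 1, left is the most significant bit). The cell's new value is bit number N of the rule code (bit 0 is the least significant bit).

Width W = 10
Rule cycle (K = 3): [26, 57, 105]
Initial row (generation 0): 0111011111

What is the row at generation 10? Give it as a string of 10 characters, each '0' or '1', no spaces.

Gen 0: 0111011111
Gen 1 (rule 26): 1100010000
Gen 2 (rule 57): 1011001111
Gen 3 (rule 105): 0111001001
Gen 4 (rule 26): 1100110110
Gen 5 (rule 57): 1010101101
Gen 6 (rule 105): 0101011110
Gen 7 (rule 26): 1000010001
Gen 8 (rule 57): 0111001100
Gen 9 (rule 105): 0101001101
Gen 10 (rule 26): 1000111000

Answer: 1000111000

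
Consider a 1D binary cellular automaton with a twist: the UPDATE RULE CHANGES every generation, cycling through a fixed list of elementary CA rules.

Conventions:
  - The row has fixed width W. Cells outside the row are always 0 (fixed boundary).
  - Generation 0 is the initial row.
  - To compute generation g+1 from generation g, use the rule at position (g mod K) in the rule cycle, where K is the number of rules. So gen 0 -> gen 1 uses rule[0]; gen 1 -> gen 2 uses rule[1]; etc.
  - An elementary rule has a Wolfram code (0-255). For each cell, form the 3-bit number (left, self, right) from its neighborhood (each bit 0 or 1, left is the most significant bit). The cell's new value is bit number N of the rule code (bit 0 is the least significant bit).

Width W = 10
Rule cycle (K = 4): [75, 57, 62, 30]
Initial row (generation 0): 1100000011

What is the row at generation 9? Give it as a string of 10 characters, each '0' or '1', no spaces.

Answer: 0011100111

Derivation:
Gen 0: 1100000011
Gen 1 (rule 75): 1101111111
Gen 2 (rule 57): 1011000000
Gen 3 (rule 62): 1110100000
Gen 4 (rule 30): 1000110000
Gen 5 (rule 75): 0011110111
Gen 6 (rule 57): 1010001100
Gen 7 (rule 62): 1111011010
Gen 8 (rule 30): 1000010011
Gen 9 (rule 75): 0011100111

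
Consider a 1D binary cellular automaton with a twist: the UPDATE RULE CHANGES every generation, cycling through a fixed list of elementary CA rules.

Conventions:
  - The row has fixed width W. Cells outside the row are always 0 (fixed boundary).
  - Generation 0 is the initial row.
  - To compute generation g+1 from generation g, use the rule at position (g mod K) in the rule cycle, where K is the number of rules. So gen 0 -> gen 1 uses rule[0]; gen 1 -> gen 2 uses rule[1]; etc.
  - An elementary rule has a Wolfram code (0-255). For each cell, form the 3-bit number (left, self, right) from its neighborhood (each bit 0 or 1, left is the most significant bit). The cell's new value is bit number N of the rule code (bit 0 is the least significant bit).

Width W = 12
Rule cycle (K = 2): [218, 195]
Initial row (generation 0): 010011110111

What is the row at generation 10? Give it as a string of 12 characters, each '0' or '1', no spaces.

Gen 0: 010011110111
Gen 1 (rule 218): 101111110111
Gen 2 (rule 195): 000111110011
Gen 3 (rule 218): 001111111111
Gen 4 (rule 195): 110111111111
Gen 5 (rule 218): 110111111111
Gen 6 (rule 195): 010011111111
Gen 7 (rule 218): 101111111111
Gen 8 (rule 195): 000111111111
Gen 9 (rule 218): 001111111111
Gen 10 (rule 195): 110111111111

Answer: 110111111111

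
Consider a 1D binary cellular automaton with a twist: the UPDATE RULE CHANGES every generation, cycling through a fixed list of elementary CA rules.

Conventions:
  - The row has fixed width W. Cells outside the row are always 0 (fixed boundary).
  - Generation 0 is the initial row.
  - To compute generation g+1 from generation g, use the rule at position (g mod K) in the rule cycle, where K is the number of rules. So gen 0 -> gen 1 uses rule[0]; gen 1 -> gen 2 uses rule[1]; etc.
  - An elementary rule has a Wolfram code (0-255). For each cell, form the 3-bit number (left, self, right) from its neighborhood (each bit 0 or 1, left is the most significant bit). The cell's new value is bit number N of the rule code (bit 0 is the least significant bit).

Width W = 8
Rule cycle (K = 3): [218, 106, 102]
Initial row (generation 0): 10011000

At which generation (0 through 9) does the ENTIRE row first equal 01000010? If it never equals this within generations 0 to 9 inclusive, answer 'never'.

Gen 0: 10011000
Gen 1 (rule 218): 01111100
Gen 2 (rule 106): 11000100
Gen 3 (rule 102): 01001100
Gen 4 (rule 218): 10111110
Gen 5 (rule 106): 01100010
Gen 6 (rule 102): 10100110
Gen 7 (rule 218): 00011111
Gen 8 (rule 106): 00110001
Gen 9 (rule 102): 01010011

Answer: never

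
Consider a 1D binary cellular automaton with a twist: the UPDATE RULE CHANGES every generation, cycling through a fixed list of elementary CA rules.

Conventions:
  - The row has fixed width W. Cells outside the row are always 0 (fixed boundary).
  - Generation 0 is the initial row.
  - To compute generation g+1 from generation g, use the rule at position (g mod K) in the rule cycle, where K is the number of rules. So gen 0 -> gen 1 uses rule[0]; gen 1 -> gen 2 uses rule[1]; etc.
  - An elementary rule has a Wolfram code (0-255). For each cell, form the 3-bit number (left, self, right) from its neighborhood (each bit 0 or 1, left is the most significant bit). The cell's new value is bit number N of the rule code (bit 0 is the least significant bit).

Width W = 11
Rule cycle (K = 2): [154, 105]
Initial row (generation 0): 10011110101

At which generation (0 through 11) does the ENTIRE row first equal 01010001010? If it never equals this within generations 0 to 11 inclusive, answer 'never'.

Answer: 4

Derivation:
Gen 0: 10011110101
Gen 1 (rule 154): 01111100000
Gen 2 (rule 105): 01000101111
Gen 3 (rule 154): 10101001110
Gen 4 (rule 105): 01010001010
Gen 5 (rule 154): 10001010001
Gen 6 (rule 105): 00100100100
Gen 7 (rule 154): 01011011010
Gen 8 (rule 105): 00111111100
Gen 9 (rule 154): 01111111010
Gen 10 (rule 105): 01000001100
Gen 11 (rule 154): 10100011010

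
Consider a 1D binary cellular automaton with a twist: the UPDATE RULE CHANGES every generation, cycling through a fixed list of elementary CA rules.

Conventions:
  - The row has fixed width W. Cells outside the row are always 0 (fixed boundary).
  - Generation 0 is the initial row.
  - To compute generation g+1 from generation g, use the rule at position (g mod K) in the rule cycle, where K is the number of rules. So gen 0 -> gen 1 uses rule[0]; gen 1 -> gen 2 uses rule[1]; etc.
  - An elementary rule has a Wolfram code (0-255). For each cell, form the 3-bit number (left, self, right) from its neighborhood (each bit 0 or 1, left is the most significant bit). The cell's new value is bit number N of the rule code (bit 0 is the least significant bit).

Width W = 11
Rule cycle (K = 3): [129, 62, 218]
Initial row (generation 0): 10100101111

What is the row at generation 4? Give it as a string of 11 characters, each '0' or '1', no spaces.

Answer: 11111001001

Derivation:
Gen 0: 10100101111
Gen 1 (rule 129): 00000000110
Gen 2 (rule 62): 00000001101
Gen 3 (rule 218): 00000011100
Gen 4 (rule 129): 11111001001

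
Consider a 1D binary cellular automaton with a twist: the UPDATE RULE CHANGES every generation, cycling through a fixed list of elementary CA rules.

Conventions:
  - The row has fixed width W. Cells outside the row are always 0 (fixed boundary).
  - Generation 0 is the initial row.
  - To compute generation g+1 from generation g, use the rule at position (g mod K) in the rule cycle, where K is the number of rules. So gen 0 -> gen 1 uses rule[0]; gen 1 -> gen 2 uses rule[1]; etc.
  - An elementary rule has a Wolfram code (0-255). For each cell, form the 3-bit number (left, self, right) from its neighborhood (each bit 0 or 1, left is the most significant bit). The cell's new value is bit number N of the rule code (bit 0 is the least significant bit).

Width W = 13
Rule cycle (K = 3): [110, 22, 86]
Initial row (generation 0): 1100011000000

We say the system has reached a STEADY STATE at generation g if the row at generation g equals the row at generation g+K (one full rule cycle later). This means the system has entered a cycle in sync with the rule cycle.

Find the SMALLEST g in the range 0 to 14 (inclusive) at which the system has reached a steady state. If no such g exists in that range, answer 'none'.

Answer: 14

Derivation:
Gen 0: 1100011000000
Gen 1 (rule 110): 1100111000000
Gen 2 (rule 22): 0011000100000
Gen 3 (rule 86): 0101101110000
Gen 4 (rule 110): 1111111010000
Gen 5 (rule 22): 0000000011000
Gen 6 (rule 86): 0000000101100
Gen 7 (rule 110): 0000001111100
Gen 8 (rule 22): 0000010000010
Gen 9 (rule 86): 0000111000111
Gen 10 (rule 110): 0001101001101
Gen 11 (rule 22): 0010001110001
Gen 12 (rule 86): 0111010011011
Gen 13 (rule 110): 1101110111111
Gen 14 (rule 22): 0000000000000
Gen 15 (rule 86): 0000000000000
Gen 16 (rule 110): 0000000000000
Gen 17 (rule 22): 0000000000000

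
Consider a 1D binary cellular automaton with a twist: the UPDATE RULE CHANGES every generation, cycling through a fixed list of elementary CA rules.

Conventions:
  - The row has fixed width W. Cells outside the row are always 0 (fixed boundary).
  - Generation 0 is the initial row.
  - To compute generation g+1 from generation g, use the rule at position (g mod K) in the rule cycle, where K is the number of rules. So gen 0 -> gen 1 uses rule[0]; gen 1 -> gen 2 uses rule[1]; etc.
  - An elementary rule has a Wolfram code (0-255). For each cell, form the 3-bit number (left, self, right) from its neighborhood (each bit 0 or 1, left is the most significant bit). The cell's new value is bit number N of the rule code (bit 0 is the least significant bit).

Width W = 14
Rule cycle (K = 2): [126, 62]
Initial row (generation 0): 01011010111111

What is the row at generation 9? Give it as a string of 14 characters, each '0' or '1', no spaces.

Answer: 11111111111111

Derivation:
Gen 0: 01011010111111
Gen 1 (rule 126): 11111111100001
Gen 2 (rule 62): 10000000010011
Gen 3 (rule 126): 11000000111111
Gen 4 (rule 62): 10100001100000
Gen 5 (rule 126): 11110011110000
Gen 6 (rule 62): 10001110001000
Gen 7 (rule 126): 11011011011100
Gen 8 (rule 62): 10110110110010
Gen 9 (rule 126): 11111111111111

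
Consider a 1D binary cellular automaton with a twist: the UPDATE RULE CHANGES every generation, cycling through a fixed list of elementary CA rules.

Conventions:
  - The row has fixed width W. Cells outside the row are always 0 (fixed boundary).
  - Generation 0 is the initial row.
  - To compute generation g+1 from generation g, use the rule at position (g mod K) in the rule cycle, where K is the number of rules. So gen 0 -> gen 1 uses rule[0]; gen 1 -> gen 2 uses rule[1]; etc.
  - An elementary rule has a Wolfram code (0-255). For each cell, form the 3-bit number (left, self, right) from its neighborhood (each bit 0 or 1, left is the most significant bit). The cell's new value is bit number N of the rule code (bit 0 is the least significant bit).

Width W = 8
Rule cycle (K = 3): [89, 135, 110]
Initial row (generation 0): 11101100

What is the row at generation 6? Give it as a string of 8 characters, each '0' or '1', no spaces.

Gen 0: 11101100
Gen 1 (rule 89): 10101111
Gen 2 (rule 135): 10100110
Gen 3 (rule 110): 11101110
Gen 4 (rule 89): 10101011
Gen 5 (rule 135): 10101000
Gen 6 (rule 110): 11111000

Answer: 11111000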